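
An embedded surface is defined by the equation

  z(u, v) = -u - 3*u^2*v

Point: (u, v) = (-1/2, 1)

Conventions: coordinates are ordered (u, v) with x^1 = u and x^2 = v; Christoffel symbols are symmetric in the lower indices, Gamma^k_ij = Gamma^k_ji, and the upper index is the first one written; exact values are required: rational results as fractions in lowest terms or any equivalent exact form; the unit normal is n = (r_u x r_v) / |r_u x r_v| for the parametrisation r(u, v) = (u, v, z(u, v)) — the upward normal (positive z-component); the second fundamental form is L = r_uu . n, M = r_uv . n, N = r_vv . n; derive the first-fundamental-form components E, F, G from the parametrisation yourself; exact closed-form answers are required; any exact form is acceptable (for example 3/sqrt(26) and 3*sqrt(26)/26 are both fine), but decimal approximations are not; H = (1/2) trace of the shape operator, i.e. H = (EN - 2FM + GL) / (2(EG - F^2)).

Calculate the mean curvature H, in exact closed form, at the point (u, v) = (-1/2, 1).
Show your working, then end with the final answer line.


z_u = 2, z_v = -3/4, z_uu = -6, z_uv = 3, z_vv = 0
E = 5, F = -3/2, G = 25/16; answer radicand W^2 = 89/16
unnormalised second-form numerators: l = -6, m = 3, n = 0; L = l/sqrt(89/16), and similarly M = m/sqrt(W^2), N = n/sqrt(W^2)
H = (E*n - 2*F*m + G*l) / (2*(EG - F^2)*sqrt(W^2)); E*n - 2*F*m + G*l = -3/8, EG - F^2 = 89/16, so H = (-3/89)/sqrt(89/16)

Answer: H = -12*sqrt(89)/7921


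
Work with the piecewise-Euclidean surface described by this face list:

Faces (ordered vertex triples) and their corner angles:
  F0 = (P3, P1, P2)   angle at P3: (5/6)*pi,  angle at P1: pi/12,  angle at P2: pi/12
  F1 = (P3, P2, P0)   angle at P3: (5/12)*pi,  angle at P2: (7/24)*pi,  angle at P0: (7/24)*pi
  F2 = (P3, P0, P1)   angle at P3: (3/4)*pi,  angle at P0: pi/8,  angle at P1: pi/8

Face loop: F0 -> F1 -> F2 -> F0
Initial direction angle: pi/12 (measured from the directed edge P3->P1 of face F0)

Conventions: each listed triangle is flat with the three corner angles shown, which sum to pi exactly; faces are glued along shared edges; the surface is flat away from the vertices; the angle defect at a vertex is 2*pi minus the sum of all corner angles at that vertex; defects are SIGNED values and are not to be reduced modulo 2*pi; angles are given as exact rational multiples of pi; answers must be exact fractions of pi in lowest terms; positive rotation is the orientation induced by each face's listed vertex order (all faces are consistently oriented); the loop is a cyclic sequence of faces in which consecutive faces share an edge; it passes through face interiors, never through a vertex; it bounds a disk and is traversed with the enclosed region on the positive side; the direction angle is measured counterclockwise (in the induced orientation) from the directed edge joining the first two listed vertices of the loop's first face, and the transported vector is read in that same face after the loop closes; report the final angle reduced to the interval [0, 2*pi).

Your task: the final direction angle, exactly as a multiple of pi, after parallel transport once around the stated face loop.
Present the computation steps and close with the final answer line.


enclosed vertex P3: corner angles sum to 2*pi, defect = 2*pi - 2*pi = 0
the rotation equals the total enclosed defect, so the final angle is initial + defects (mod 2*pi)
final angle = pi/12 + 0 = pi/12 (mod 2*pi)

Answer: final direction angle = pi/12


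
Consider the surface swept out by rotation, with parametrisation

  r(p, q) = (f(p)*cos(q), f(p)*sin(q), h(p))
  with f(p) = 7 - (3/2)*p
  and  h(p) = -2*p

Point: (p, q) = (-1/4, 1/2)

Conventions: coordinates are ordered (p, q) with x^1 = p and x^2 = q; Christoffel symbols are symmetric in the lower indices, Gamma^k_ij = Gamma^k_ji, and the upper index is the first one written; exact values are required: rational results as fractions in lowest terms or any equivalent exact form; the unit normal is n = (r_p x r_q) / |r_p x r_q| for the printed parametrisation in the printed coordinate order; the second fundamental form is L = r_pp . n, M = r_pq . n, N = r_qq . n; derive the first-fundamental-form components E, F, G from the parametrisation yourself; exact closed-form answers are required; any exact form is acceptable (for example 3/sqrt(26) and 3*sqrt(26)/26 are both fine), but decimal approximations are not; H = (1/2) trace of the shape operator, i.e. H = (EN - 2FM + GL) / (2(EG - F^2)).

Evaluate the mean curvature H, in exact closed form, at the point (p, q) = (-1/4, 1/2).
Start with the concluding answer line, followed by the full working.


Answer: H = -16/295

f = 59/8, f' = -3/2, f'' = 0, h' = -2, h'' = 0
E = 25/4, F = 0, G = 3481/64; answer radicand W^2 = 25/4
unnormalised second-form numerators: l = 0, m = 0, n = -59/4; L = l/sqrt(25/4), and similarly M = m/sqrt(W^2), N = n/sqrt(W^2)
H = (E*n - 2*F*m + G*l) / (2*(EG - F^2)*sqrt(W^2)); E*n - 2*F*m + G*l = -1475/16, EG - F^2 = 87025/256, so H = (-8/59)/sqrt(25/4)


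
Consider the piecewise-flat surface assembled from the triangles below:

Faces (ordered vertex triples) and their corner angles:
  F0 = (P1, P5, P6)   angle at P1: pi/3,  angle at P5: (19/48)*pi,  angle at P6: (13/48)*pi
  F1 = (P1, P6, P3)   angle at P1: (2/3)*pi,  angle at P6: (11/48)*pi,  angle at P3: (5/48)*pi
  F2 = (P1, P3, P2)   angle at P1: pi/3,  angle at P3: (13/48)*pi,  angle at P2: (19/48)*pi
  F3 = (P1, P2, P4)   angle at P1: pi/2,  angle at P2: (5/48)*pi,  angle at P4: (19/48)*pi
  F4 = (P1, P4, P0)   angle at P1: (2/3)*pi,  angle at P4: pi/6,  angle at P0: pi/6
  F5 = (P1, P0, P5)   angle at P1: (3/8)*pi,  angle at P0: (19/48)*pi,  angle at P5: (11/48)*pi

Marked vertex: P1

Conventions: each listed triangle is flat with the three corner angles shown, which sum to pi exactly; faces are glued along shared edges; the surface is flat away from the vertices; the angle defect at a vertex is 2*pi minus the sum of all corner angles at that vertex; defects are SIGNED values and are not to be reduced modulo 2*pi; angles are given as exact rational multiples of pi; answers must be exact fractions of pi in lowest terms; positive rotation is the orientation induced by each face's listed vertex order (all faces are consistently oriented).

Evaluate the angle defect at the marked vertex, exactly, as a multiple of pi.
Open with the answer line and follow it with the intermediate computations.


Answer: defect(P1) = (-7/8)*pi

Sum of corner angles at P1: (23/8)*pi
defect = 2*pi - (23/8)*pi


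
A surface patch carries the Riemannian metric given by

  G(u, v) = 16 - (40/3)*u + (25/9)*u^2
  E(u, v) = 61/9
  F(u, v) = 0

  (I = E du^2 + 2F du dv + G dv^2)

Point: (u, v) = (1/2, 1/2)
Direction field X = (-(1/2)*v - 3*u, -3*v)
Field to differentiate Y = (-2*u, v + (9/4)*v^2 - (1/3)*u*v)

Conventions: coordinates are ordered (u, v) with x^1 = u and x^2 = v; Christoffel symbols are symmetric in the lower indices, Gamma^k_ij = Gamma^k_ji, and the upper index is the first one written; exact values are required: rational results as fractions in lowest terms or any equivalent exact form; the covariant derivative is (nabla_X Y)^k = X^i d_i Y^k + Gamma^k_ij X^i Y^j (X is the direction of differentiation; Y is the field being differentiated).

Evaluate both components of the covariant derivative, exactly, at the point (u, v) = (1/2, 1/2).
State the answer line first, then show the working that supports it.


Answer: (nabla_X Y)^u = 9199/3904, (nabla_X Y)^v = -7699/1824

E = 61/9, F = 0, G = 361/36 at the point
E_u = 0, E_v = 0, F_u = 0, F_v = 0, G_u = -95/9, G_v = 0
EG - F^2 = 22021/324;  g^inv = (324/22021) * [[361/36, 0], [0, 61/9]]
first-kind symbols [ij,l] = (1/2)(d_i g_jl + d_j g_il - d_l g_ij): [uu,u] = E_u/2 = 0, [uu,v] = F_u - E_v/2 = 0, [uv,u] = E_v/2 = 0, [uv,v] = G_u/2 = -95/18, [vv,u] = F_v - G_u/2 = 95/18, [vv,v] = G_v/2 = 0
Gamma^u_ij = (G*[ij,u] - F*[ij,v])/(EG - F^2), Gamma^v_ij = (E*[ij,v] - F*[ij,u])/(EG - F^2)
Gamma_uuu = 0, Gamma_uuv = 0, Gamma_uvv = 95/122, Gamma_vuu = 0, Gamma_vuv = -10/19, Gamma_vvv = 0
X = (-7/4, -3/2), Y = (-1, 47/48) at the point


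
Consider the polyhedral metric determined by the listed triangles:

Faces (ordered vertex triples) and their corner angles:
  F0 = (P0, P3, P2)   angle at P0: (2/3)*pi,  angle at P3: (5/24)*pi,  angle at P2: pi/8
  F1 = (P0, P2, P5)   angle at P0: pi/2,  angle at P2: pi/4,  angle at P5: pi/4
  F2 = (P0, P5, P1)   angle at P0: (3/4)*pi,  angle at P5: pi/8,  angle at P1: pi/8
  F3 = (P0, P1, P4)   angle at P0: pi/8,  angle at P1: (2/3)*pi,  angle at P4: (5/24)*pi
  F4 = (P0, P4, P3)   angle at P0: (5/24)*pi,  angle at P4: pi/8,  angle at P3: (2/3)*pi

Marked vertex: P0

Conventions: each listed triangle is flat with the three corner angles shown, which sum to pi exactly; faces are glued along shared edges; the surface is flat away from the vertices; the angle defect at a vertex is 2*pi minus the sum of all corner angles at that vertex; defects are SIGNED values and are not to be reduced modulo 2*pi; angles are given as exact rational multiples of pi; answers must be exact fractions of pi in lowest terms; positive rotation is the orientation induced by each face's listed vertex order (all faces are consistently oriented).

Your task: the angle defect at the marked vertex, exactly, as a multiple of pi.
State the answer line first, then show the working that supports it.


Answer: defect(P0) = -pi/4

Sum of corner angles at P0: (9/4)*pi
defect = 2*pi - (9/4)*pi


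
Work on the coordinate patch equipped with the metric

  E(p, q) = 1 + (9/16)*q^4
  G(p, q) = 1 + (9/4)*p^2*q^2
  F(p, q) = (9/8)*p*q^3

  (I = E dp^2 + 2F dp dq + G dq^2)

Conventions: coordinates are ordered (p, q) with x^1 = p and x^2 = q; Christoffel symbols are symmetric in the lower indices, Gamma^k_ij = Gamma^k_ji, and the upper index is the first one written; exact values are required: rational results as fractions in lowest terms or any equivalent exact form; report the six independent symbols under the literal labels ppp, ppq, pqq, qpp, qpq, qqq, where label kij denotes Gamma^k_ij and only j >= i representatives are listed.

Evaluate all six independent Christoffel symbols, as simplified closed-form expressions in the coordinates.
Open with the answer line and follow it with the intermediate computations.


Answer: Gamma_ppp = 0, Gamma_ppq = 18*q^3/(36*p^2*q^2 + 9*q^4 + 16), Gamma_pqq = 18*p*q^2/(36*p^2*q^2 + 9*q^4 + 16), Gamma_qpp = 0, Gamma_qpq = 36*p*q^2/(36*p^2*q^2 + 9*q^4 + 16), Gamma_qqq = 36*p^2*q/(36*p^2*q^2 + 9*q^4 + 16)

E = 1 + (9/16)*q^4; F = (9/8)*p*q^3; G = 1 + (9/4)*p^2*q^2
Gamma^k_ij = (1/2) g^{kl} (d_i g_jl + d_j g_il - d_l g_ij), with g^inv = (1/(EG-F^2)) [[G, -F], [-F, E]]
first partials: E_p = 0, E_q = (9/4)*q^3, F_p = (9/8)*q^3, F_q = (27/8)*p*q^2, G_p = (9/2)*p*q^2, G_q = (9/2)*p^2*q
D = EG - F^2 = 1 + (9/16)*q^4 + (9/4)*p^2*q^2
expanded: Gamma^p_pp = (G E_p - 2F F_p + F E_q)/(2D), Gamma^p_pq = (G E_q - F G_p)/(2D), Gamma^p_qq = (2G F_q - G G_p - F G_q)/(2D), Gamma^q_pp = (2E F_p - E E_q - F E_p)/(2D), Gamma^q_pq = (E G_p - F E_q)/(2D), Gamma^q_qq = (E G_q - 2F F_q + F G_p)/(2D); substitute and cancel common factors


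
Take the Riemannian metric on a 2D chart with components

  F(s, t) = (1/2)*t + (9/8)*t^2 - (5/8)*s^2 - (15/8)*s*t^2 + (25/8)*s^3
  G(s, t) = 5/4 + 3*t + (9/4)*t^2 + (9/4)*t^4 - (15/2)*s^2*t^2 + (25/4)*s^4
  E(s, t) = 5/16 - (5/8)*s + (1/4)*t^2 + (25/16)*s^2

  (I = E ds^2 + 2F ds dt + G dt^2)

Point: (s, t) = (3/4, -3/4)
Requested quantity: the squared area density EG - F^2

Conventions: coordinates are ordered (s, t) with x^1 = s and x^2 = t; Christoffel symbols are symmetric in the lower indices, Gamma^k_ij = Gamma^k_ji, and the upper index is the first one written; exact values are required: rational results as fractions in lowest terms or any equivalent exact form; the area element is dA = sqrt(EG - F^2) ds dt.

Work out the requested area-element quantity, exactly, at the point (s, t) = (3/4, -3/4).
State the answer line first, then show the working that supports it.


Answer: EG - F^2 = 161/512

E = 221/256, F = 111/256, G = 149/256; EG - F^2 = 161/512


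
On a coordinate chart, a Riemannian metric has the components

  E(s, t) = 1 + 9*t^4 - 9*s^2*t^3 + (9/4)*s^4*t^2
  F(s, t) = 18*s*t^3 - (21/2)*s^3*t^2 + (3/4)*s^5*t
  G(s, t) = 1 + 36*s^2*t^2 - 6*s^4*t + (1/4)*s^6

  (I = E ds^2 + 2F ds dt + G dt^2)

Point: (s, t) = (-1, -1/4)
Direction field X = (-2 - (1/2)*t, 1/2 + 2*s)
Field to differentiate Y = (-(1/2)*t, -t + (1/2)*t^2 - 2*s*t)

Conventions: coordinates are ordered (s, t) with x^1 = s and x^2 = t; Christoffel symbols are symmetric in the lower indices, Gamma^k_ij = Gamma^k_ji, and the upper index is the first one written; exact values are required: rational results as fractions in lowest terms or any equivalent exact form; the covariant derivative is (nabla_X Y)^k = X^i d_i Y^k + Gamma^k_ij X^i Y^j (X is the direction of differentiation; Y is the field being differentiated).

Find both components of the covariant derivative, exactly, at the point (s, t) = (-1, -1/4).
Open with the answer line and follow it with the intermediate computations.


Answer: (nabla_X Y)^s = 5331/10888, (nabla_X Y)^t = -65073/21776

E = 337/256, F = 9/8, G = 5 at the point
E_s = -27/32, E_t = -27/8, F_s = -51/16, F_t = -75/8, G_s = -12, G_t = -24
EG - F^2 = 1361/256;  g^inv = (256/1361) * [[5, -9/8], [-9/8, 337/256]]
first-kind symbols [ij,l] = (1/2)(d_i g_jl + d_j g_il - d_l g_ij): [ss,s] = E_s/2 = -27/64, [ss,t] = F_s - E_t/2 = -3/2, [st,s] = E_t/2 = -27/16, [st,t] = G_s/2 = -6, [tt,s] = F_t - G_s/2 = -27/8, [tt,t] = G_t/2 = -12
Gamma^s_ij = (G*[ij,s] - F*[ij,t])/(EG - F^2), Gamma^t_ij = (E*[ij,t] - F*[ij,s])/(EG - F^2)
Gamma_sss = -108/1361, Gamma_sst = -432/1361, Gamma_stt = -864/1361, Gamma_tss = -384/1361, Gamma_tst = -1536/1361, Gamma_ttt = -3072/1361
X = (-15/8, -3/2), Y = (1/8, -7/32) at the point


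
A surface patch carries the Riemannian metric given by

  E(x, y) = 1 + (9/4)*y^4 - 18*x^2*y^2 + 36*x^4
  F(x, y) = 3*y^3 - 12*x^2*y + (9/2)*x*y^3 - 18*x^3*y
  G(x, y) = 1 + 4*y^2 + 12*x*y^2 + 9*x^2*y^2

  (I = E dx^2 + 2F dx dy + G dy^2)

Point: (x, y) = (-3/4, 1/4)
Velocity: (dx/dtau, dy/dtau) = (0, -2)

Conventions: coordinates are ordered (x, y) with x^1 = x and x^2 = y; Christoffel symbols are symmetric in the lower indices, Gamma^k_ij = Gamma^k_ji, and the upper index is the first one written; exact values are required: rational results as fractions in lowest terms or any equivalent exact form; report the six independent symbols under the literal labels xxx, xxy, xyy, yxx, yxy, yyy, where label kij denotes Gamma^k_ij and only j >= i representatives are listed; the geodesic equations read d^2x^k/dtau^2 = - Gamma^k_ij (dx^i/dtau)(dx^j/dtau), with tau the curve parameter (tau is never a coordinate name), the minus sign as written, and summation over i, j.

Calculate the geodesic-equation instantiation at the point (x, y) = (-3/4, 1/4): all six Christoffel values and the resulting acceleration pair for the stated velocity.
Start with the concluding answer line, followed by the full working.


Answer: Gamma_xxx = -30240/12053, Gamma_xxy = -2520/12053, Gamma_xyy = 840/12053, Gamma_yxx = -576/12053, Gamma_yxy = -48/12053, Gamma_yyy = 16/12053; accelerations (d^2x/dtau^2, d^2y/dtau^2) = (-3360/12053, -64/12053)

E = 12049/1024, F = 105/512, G = 257/256 at the point
E_x = -945/16, E_y = -315/64, F_x = -387/128, F_y = 99/128, G_x = -3/32, G_y = 1/32
EG - F^2 = 12053/1024;  g^inv = (1024/12053) * [[257/256, -105/512], [-105/512, 12049/1024]]
first-kind symbols [ij,l] = (1/2)(d_i g_jl + d_j g_il - d_l g_ij): [xx,x] = E_x/2 = -945/32, [xx,y] = F_x - E_y/2 = -9/16, [xy,x] = E_y/2 = -315/128, [xy,y] = G_x/2 = -3/64, [yy,x] = F_y - G_x/2 = 105/128, [yy,y] = G_y/2 = 1/64
Gamma^x_ij = (G*[ij,x] - F*[ij,y])/(EG - F^2), Gamma^y_ij = (E*[ij,y] - F*[ij,x])/(EG - F^2)
Gamma_xxx = -30240/12053, Gamma_xxy = -2520/12053, Gamma_xyy = 840/12053, Gamma_yxx = -576/12053, Gamma_yxy = -48/12053, Gamma_yyy = 16/12053
d^2x/dtau^2 = -(Gamma_xxx*(0)^2 + 2*Gamma_xxy*(0)*(-2) + Gamma_xyy*(-2)^2) = -3360/12053
d^2y/dtau^2 = -(Gamma_yxx*(0)^2 + 2*Gamma_yxy*(0)*(-2) + Gamma_yyy*(-2)^2) = -64/12053


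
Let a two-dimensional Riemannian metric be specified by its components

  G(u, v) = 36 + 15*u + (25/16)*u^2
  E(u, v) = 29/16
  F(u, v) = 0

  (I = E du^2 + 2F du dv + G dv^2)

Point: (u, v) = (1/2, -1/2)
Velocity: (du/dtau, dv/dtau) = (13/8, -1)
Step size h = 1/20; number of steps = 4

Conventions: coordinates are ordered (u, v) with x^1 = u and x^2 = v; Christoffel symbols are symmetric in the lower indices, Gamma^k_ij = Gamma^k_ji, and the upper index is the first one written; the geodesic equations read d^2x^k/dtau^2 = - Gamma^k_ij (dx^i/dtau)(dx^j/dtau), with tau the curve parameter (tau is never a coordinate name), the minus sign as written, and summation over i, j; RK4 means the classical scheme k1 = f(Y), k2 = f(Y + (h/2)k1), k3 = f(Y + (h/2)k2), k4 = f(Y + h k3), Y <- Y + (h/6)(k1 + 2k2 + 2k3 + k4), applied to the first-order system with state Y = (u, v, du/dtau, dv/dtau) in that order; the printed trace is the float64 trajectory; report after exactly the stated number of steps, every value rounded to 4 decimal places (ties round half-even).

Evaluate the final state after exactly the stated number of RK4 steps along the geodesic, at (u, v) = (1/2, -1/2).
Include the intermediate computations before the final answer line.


f(Y) = (du/dtau, dv/dtau, -Gamma^u_ij Y'^i Y'^j, -Gamma^v_ij Y'^i Y'^j) with the Gammas evaluated at the stage position; h = 0.050000; intermediate values shown to 6 dp
step 0: u = 0.5000, v = -0.5000, du/dtau = 1.6250, dv/dtau = -1.0000
step 1:
  k1: at (u, v) = (0.500000, -0.500000), (du/dtau, dv/dtau) = (1.625000, -1.000000); Gamma_uuu = 0.000000, Gamma_uuv = 0.000000, Gamma_uvv = -4.568966, Gamma_vuu = 0.000000, Gamma_vuv = 0.188679, Gamma_vvv = 0.000000; k1 = (1.625000, -1.000000, 4.568966, 0.613208)
  k2: at (u, v) = (0.540625, -0.525000), (du/dtau, dv/dtau) = (1.739224, -0.984670); Gamma_uuu = 0.000000, Gamma_uuv = 0.000000, Gamma_uvv = -4.603987, Gamma_vuu = 0.000000, Gamma_vuv = 0.187244, Gamma_vvv = 0.000000; k2 = (1.739224, -0.984670, 4.463909, 0.641334)
  k3: at (u, v) = (0.543481, -0.524617), (du/dtau, dv/dtau) = (1.736598, -0.983967); Gamma_uuu = 0.000000, Gamma_uuv = 0.000000, Gamma_uvv = -4.606449, Gamma_vuu = 0.000000, Gamma_vuv = 0.187144, Gamma_vvv = 0.000000; k3 = (1.736598, -0.983967, 4.459919, 0.639566)
  k4: at (u, v) = (0.586830, -0.549198), (du/dtau, dv/dtau) = (1.847996, -0.968022); Gamma_uuu = 0.000000, Gamma_uuv = 0.000000, Gamma_uvv = -4.643819, Gamma_vuu = 0.000000, Gamma_vuv = 0.185638, Gamma_vvv = 0.000000; k4 = (1.847996, -0.968022, 4.351565, 0.664175)
  Y <- Y + (h/6)(k1 + 2k2 + 2k3 + k4): u = 0.5869, v = -0.5492, du/dtau = 1.8481, dv/dtau = -0.9680
step 2:
  k1: at (u, v) = (0.586872, -0.549211), (du/dtau, dv/dtau) = (1.848068, -0.968007); Gamma_uuu = 0.000000, Gamma_uuv = 0.000000, Gamma_uvv = -4.643855, Gamma_vuu = 0.000000, Gamma_vuv = 0.185636, Gamma_vvv = 0.000000; k1 = (1.848068, -0.968007, 4.351465, 0.664186)
  k2: at (u, v) = (0.633074, -0.573411), (du/dtau, dv/dtau) = (1.956855, -0.951402); Gamma_uuu = 0.000000, Gamma_uuv = 0.000000, Gamma_uvv = -4.683684, Gamma_vuu = 0.000000, Gamma_vuv = 0.184058, Gamma_vvv = 0.000000; k2 = (1.956855, -0.951402, 4.239512, 0.685342)
  k3: at (u, v) = (0.635793, -0.572996), (du/dtau, dv/dtau) = (1.954056, -0.950873); Gamma_uuu = 0.000000, Gamma_uuv = 0.000000, Gamma_uvv = -4.686029, Gamma_vuu = 0.000000, Gamma_vuv = 0.183966, Gamma_vvv = 0.000000; k3 = (1.954056, -0.950873, 4.236920, 0.683639)
  k4: at (u, v) = (0.684575, -0.596754), (du/dtau, dv/dtau) = (2.059914, -0.933825); Gamma_uuu = 0.000000, Gamma_uuv = 0.000000, Gamma_uvv = -4.728082, Gamma_vuu = 0.000000, Gamma_vuv = 0.182330, Gamma_vvv = 0.000000; k4 = (2.059914, -0.933825, 4.123024, 0.701458)
  Y <- Y + (h/6)(k1 + 2k2 + 2k3 + k4): u = 0.6846, v = -0.5968, du/dtau = 2.0600, dv/dtau = -0.9338
step 3:
  k1: at (u, v) = (0.684620, -0.596764), (du/dtau, dv/dtau) = (2.059963, -0.933810); Gamma_uuu = 0.000000, Gamma_uuv = 0.000000, Gamma_uvv = -4.728121, Gamma_vuu = 0.000000, Gamma_vuv = 0.182328, Gamma_vvv = 0.000000; k1 = (2.059963, -0.933810, 4.122928, 0.701458)
  k2: at (u, v) = (0.736119, -0.620109), (du/dtau, dv/dtau) = (2.163036, -0.916274); Gamma_uuu = 0.000000, Gamma_uuv = 0.000000, Gamma_uvv = -4.772517, Gamma_vuu = 0.000000, Gamma_vuv = 0.180632, Gamma_vvv = 0.000000; k2 = (2.163036, -0.916274, 4.006802, 0.716001)
  k3: at (u, v) = (0.738696, -0.619671), (du/dtau, dv/dtau) = (2.160133, -0.915910); Gamma_uuu = 0.000000, Gamma_uuv = 0.000000, Gamma_uvv = -4.774738, Gamma_vuu = 0.000000, Gamma_vuv = 0.180548, Gamma_vvv = 0.000000; k3 = (2.160133, -0.915910, 4.005486, 0.714424)
  k4: at (u, v) = (0.792627, -0.642559), (du/dtau, dv/dtau) = (2.260237, -0.898089); Gamma_uuu = 0.000000, Gamma_uuv = 0.000000, Gamma_uvv = -4.821230, Gamma_vuu = 0.000000, Gamma_vuv = 0.178807, Gamma_vvv = 0.000000; k4 = (2.260237, -0.898089, 3.888629, 0.725918)
  Y <- Y + (h/6)(k1 + 2k2 + 2k3 + k4): u = 0.7927, v = -0.6426, du/dtau = 2.2603, dv/dtau = -0.8981
step 4:
  k1: at (u, v) = (0.792675, -0.642566), (du/dtau, dv/dtau) = (2.260264, -0.898075); Gamma_uuu = 0.000000, Gamma_uuv = 0.000000, Gamma_uvv = -4.821271, Gamma_vuu = 0.000000, Gamma_vuv = 0.178805, Gamma_vvv = 0.000000; k1 = (2.260264, -0.898075, 3.888541, 0.725909)
  k2: at (u, v) = (0.849181, -0.665018), (du/dtau, dv/dtau) = (2.357477, -0.879927); Gamma_uuu = 0.000000, Gamma_uuv = 0.000000, Gamma_uvv = -4.869984, Gamma_vuu = 0.000000, Gamma_vuv = 0.177017, Gamma_vvv = 0.000000; k2 = (2.357477, -0.879927, 3.770691, 0.734410)
  k3: at (u, v) = (0.851612, -0.664564), (du/dtau, dv/dtau) = (2.354531, -0.879715); Gamma_uuu = 0.000000, Gamma_uuv = 0.000000, Gamma_uvv = -4.872079, Gamma_vuu = 0.000000, Gamma_vuv = 0.176941, Gamma_vvv = 0.000000; k3 = (2.354531, -0.879715, 3.770492, 0.733000)
  k4: at (u, v) = (0.910401, -0.686552), (du/dtau, dv/dtau) = (2.448789, -0.861425); Gamma_uuu = 0.000000, Gamma_uuv = 0.000000, Gamma_uvv = -4.922760, Gamma_vuu = 0.000000, Gamma_vuv = 0.175119, Gamma_vvv = 0.000000; k4 = (2.448789, -0.861425, 3.652948, 0.738809)
  Y <- Y + (h/6)(k1 + 2k2 + 2k3 + k4): u = 0.9105, v = -0.6866, du/dtau = 2.4488, dv/dtau = -0.8614

Answer: u = 0.9105, v = -0.6866, du/dtau = 2.4488, dv/dtau = -0.8614


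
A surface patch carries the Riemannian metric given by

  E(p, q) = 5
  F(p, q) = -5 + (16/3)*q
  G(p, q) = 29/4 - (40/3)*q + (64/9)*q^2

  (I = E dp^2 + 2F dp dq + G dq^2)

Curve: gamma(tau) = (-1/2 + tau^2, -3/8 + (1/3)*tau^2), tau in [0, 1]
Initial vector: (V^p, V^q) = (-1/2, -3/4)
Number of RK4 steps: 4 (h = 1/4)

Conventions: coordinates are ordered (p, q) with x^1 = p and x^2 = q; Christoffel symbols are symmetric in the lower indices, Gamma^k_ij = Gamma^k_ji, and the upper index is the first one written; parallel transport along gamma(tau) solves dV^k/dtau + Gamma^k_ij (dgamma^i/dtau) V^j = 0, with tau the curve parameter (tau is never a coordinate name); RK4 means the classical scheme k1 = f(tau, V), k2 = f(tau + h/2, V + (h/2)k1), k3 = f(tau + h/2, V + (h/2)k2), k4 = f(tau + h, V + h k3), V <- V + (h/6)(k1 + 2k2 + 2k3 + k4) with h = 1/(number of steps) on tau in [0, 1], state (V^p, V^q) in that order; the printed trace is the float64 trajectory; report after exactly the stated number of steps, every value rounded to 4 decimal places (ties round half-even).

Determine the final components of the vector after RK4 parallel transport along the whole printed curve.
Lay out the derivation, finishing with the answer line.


gamma'(tau) = (2*tau, (2/3)*tau); f(tau, V)^k = -Gamma^k_ij(gamma(tau)) gamma'^i(tau) V^j; h = 1/4; intermediate values shown to 6 dp
curve data and Christoffel symbols at the stage parameters:
  tau = 0.000000: gamma = (-0.500000, -0.375000), gamma' = (0.000000, 0.000000); Gamma_ppp = 0.000000, Gamma_ppq = 0.000000, Gamma_pqq = 0.309179, Gamma_qpp = 0.000000, Gamma_qpq = 0.000000, Gamma_qqq = -0.541063
  tau = 0.125000: gamma = (-0.484375, -0.369792), gamma' = (0.250000, 0.083333); Gamma_ppp = 0.000000, Gamma_ppq = 0.000000, Gamma_pqq = 0.310928, Gamma_qpp = 0.000000, Gamma_qpq = 0.000000, Gamma_qqq = -0.541964
  tau = 0.250000: gamma = (-0.437500, -0.354167), gamma' = (0.500000, 0.166667); Gamma_ppp = 0.000000, Gamma_ppq = 0.000000, Gamma_pqq = 0.316252, Gamma_qpp = 0.000000, Gamma_qpq = 0.000000, Gamma_qqq = -0.544656
  tau = 0.375000: gamma = (-0.359375, -0.328125), gamma' = (0.750000, 0.250000); Gamma_ppp = 0.000000, Gamma_ppq = 0.000000, Gamma_pqq = 0.325389, Gamma_qpp = 0.000000, Gamma_qpq = 0.000000, Gamma_qqq = -0.549094
  tau = 0.500000: gamma = (-0.250000, -0.291667), gamma' = (1.000000, 0.333333); Gamma_ppp = 0.000000, Gamma_ppq = 0.000000, Gamma_pqq = 0.338757, Gamma_qpp = 0.000000, Gamma_qpq = 0.000000, Gamma_qqq = -0.555185
  tau = 0.625000: gamma = (-0.109375, -0.244792), gamma' = (1.250000, 0.416667); Gamma_ppp = 0.000000, Gamma_ppq = 0.000000, Gamma_pqq = 0.356983, Gamma_qpp = 0.000000, Gamma_qpq = 0.000000, Gamma_qqq = -0.562745
  tau = 0.750000: gamma = (0.062500, -0.187500), gamma' = (1.500000, 0.500000); Gamma_ppp = 0.000000, Gamma_ppq = 0.000000, Gamma_pqq = 0.380952, Gamma_qpp = 0.000000, Gamma_qpq = 0.000000, Gamma_qqq = -0.571429
  tau = 0.875000: gamma = (0.265625, -0.119792), gamma' = (1.750000, 0.583333); Gamma_ppp = 0.000000, Gamma_ppq = 0.000000, Gamma_pqq = 0.411864, Gamma_qpp = 0.000000, Gamma_qpq = 0.000000, Gamma_qqq = -0.580613
  tau = 1.000000: gamma = (0.500000, -0.041667), gamma' = (2.000000, 0.666667); Gamma_ppp = 0.000000, Gamma_ppq = 0.000000, Gamma_pqq = 0.451293, Gamma_qpp = 0.000000, Gamma_qpq = 0.000000, Gamma_qqq = -0.589188
step 0: V^p = -0.5000, V^q = -0.7500
step 1: k1 = (0.000000, 0.000000), k2 = (0.019433, -0.033873), k3 = (0.019543, -0.034064), k4 = (0.039980, -0.068855); V <- V + (h/6)(k1 + 2k2 + 2k3 + k4): V^p = -0.4951, V^q = -0.7585
step 2: k1 = (0.039981, -0.068856), k2 = (0.062405, -0.105308), k3 = (0.062775, -0.105933), k4 = (0.088643, -0.145276); V <- V + (h/6)(k1 + 2k2 + 2k3 + k4): V^p = -0.4793, V^q = -0.7851
step 3: k1 = (0.088648, -0.145284), k2 = (0.119473, -0.188336), k3 = (0.120273, -0.189598), k4 = (0.158563, -0.237844); V <- V + (h/6)(k1 + 2k2 + 2k3 + k4): V^p = -0.4490, V^q = -0.8325
step 4: k1 = (0.158574, -0.237861), k2 = (0.207158, -0.292035), k3 = (0.208785, -0.294329), k4 = (0.272610, -0.355907); V <- V + (h/6)(k1 + 2k2 + 2k3 + k4): V^p = -0.3964, V^q = -0.9061

Answer: V^p = -0.3964, V^q = -0.9061


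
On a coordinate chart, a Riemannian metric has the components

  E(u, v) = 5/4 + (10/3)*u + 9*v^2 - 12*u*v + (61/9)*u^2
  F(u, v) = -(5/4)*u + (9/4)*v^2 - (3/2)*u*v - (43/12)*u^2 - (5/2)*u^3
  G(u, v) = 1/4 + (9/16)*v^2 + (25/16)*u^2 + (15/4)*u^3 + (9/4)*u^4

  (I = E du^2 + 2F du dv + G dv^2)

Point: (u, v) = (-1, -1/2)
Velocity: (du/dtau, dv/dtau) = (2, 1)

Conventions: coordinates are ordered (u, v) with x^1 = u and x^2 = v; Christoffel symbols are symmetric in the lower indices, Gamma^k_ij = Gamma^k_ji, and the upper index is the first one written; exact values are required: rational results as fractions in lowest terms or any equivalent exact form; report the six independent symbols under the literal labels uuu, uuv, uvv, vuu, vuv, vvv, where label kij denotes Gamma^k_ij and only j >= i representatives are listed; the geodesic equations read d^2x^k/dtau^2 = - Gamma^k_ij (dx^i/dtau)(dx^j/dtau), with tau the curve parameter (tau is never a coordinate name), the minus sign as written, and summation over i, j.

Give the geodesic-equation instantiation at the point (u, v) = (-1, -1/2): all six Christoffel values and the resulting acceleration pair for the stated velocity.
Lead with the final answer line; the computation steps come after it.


Answer: Gamma_uuu = -2316/985, Gamma_uuv = 309/197, Gamma_uvv = -1359/3940, Gamma_vuu = -15536/2955, Gamma_vuv = -176/197, Gamma_vvv = -627/985; accelerations (d^2u/dtau^2, d^2v/dtau^2) = (2739/788, 14917/591)

E = 17/18, F = -1/48, G = 29/64 at the point
E_u = -38/9, E_v = 3, F_u = -5/6, F_v = -3/4, G_u = -7/8, G_v = -9/16
EG - F^2 = 985/2304;  g^inv = (2304/985) * [[29/64, 1/48], [1/48, 17/18]]
first-kind symbols [ij,l] = (1/2)(d_i g_jl + d_j g_il - d_l g_ij): [uu,u] = E_u/2 = -19/9, [uu,v] = F_u - E_v/2 = -7/3, [uv,u] = E_v/2 = 3/2, [uv,v] = G_u/2 = -7/16, [vv,u] = F_v - G_u/2 = -5/16, [vv,v] = G_v/2 = -9/32
Gamma^u_ij = (G*[ij,u] - F*[ij,v])/(EG - F^2), Gamma^v_ij = (E*[ij,v] - F*[ij,u])/(EG - F^2)
Gamma_uuu = -2316/985, Gamma_uuv = 309/197, Gamma_uvv = -1359/3940, Gamma_vuu = -15536/2955, Gamma_vuv = -176/197, Gamma_vvv = -627/985
d^2u/dtau^2 = -(Gamma_uuu*(2)^2 + 2*Gamma_uuv*(2)*(1) + Gamma_uvv*(1)^2) = 2739/788
d^2v/dtau^2 = -(Gamma_vuu*(2)^2 + 2*Gamma_vuv*(2)*(1) + Gamma_vvv*(1)^2) = 14917/591


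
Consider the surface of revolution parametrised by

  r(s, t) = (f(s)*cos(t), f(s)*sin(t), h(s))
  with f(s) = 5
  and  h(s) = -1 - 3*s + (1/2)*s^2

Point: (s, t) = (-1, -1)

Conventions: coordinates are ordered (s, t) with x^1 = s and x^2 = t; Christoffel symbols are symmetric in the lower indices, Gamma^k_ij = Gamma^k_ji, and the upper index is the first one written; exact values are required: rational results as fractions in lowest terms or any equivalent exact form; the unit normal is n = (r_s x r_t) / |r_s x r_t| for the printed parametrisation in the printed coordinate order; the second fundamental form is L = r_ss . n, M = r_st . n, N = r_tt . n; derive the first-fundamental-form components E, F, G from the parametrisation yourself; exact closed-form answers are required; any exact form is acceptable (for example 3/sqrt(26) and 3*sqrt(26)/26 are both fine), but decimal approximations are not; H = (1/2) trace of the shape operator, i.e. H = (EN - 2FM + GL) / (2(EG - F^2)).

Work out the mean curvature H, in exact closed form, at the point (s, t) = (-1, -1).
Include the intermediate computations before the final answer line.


f = 5, f' = 0, f'' = 0, h' = -4, h'' = 1
E = 16, F = 0, G = 25; answer radicand W^2 = 16
unnormalised second-form numerators: l = 0, m = 0, n = -20; L = l/sqrt(16), and similarly M = m/sqrt(W^2), N = n/sqrt(W^2)
H = (E*n - 2*F*m + G*l) / (2*(EG - F^2)*sqrt(W^2)); E*n - 2*F*m + G*l = -320, EG - F^2 = 400, so H = (-2/5)/sqrt(16)

Answer: H = -1/10


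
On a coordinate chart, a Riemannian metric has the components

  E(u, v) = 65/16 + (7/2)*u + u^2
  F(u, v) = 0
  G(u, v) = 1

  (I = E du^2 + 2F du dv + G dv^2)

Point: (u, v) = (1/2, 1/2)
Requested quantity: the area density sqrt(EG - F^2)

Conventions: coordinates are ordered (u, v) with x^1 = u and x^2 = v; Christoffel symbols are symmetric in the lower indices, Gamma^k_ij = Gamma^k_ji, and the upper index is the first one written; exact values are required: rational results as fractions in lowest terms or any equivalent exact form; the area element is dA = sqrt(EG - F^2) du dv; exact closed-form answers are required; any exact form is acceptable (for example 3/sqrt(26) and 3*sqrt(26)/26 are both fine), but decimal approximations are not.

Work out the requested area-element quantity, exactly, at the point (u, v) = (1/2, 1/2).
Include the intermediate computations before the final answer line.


E = 97/16, F = 0, G = 1; EG - F^2 = 97/16

Answer: sqrt(EG - F^2) = sqrt(97)/4


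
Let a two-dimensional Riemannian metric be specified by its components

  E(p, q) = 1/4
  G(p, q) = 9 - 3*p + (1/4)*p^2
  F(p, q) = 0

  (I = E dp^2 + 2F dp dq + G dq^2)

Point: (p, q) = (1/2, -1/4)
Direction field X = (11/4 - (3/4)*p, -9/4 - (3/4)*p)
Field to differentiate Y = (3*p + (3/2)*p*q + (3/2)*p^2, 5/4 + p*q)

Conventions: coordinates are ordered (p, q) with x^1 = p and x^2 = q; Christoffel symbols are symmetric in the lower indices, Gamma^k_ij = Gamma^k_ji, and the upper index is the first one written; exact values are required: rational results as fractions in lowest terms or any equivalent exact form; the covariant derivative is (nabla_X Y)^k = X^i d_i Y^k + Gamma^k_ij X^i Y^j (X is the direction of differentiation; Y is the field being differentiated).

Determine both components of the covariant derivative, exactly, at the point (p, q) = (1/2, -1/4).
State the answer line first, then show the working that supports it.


Answer: (nabla_X Y)^p = -1077/128, (nabla_X Y)^q = -1117/704

E = 1/4, F = 0, G = 121/16 at the point
E_p = 0, E_q = 0, F_p = 0, F_q = 0, G_p = -11/4, G_q = 0
EG - F^2 = 121/64;  g^inv = (64/121) * [[121/16, 0], [0, 1/4]]
first-kind symbols [ij,l] = (1/2)(d_i g_jl + d_j g_il - d_l g_ij): [pp,p] = E_p/2 = 0, [pp,q] = F_p - E_q/2 = 0, [pq,p] = E_q/2 = 0, [pq,q] = G_p/2 = -11/8, [qq,p] = F_q - G_p/2 = 11/8, [qq,q] = G_q/2 = 0
Gamma^p_ij = (G*[ij,p] - F*[ij,q])/(EG - F^2), Gamma^q_ij = (E*[ij,q] - F*[ij,p])/(EG - F^2)
Gamma_ppp = 0, Gamma_ppq = 0, Gamma_pqq = 11/2, Gamma_qpp = 0, Gamma_qpq = -2/11, Gamma_qqq = 0
X = (19/8, -21/8), Y = (27/16, 9/8) at the point


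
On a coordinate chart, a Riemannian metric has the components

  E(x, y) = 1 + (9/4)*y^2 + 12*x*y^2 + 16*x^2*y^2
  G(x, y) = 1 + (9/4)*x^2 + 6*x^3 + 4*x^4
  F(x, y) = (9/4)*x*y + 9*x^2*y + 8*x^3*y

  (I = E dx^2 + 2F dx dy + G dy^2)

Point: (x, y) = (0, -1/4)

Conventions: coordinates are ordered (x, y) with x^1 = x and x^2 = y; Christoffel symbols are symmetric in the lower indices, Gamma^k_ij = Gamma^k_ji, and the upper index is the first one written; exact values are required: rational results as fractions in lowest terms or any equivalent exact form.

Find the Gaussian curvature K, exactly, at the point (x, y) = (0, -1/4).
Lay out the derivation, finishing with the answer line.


E = 73/64, F = 0, G = 1, EG - F^2 = 73/64 at the point
E_x = 3/4, E_y = -9/8, F_x = -9/16, F_y = 0, G_x = 0, G_y = 0
E_yy = 9/2, F_xy = 9/4, G_xx = 9/2
Compute both Brioschi determinants and normalise by (EG - F^2)^2.
M1 = [[-E_yy/2 + F_xy - G_xx/2, E_x/2, F_x - E_y/2], [F_y - G_x/2, E, F], [G_y/2, F, G]] = [[-9/4, 3/8, 0], [0, 73/64, 0], [0, 0, 1]]; det M1 = -657/256
M2 = [[0, E_y/2, G_x/2], [E_y/2, E, F], [G_x/2, F, G]] = [[0, -9/16, 0], [-9/16, 73/64, 0], [0, 0, 1]]; det M2 = -81/256
det M1 - det M2 = -9/4; K = -9/4 / (73/64)^2 = -9216/5329

Answer: K = -9216/5329


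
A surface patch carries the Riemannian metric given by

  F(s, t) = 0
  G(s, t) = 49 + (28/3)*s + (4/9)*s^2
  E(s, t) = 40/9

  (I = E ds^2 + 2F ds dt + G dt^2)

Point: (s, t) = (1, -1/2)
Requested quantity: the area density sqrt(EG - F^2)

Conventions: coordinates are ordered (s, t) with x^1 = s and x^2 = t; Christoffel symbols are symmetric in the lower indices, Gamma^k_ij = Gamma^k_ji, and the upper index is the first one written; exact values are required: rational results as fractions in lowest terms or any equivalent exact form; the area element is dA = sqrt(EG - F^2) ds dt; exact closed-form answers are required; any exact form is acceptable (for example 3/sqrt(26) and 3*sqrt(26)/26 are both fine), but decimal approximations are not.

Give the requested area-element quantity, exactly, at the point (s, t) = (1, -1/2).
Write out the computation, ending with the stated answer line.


E = 40/9, F = 0, G = 529/9; EG - F^2 = 21160/81

Answer: sqrt(EG - F^2) = 46*sqrt(10)/9


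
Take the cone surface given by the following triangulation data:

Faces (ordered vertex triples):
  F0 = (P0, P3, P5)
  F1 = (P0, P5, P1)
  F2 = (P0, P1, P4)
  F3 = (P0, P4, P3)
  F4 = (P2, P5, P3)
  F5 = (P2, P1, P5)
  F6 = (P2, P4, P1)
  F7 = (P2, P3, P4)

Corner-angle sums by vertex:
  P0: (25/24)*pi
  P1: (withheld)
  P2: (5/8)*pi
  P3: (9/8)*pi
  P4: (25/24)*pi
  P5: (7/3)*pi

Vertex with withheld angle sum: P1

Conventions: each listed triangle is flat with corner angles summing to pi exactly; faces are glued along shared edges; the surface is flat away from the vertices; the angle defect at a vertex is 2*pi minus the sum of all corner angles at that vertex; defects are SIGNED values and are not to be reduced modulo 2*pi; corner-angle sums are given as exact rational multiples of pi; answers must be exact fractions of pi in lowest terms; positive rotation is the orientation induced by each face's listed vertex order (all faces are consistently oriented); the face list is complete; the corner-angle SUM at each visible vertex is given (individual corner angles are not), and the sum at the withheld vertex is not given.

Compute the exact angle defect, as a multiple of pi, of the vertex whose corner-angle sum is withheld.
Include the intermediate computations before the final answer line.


V = 6, E = 12, F = 8; chi = V - E + F = 2
Gauss-Bonnet: total defect = 2*pi*chi = 4*pi; visible defects sum to (23/6)*pi

Answer: defect(P1) = pi/6


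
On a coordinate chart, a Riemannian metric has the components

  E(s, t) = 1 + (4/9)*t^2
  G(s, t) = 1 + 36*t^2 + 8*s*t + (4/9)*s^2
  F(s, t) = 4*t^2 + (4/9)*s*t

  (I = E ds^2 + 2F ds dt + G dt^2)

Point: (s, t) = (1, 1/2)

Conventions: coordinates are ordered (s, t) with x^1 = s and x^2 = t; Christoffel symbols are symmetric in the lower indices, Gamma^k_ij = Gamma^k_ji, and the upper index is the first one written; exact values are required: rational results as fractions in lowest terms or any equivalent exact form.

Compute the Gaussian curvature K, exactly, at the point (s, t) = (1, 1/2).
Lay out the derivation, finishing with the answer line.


E = 10/9, F = 11/9, G = 130/9, EG - F^2 = 131/9 at the point
E_s = 0, E_t = 4/9, F_s = 2/9, F_t = 40/9, G_s = 44/9, G_t = 44
E_tt = 8/9, F_st = 4/9, G_ss = 8/9
Brioschi: K = (det M1 - det M2) / (EG - F^2)^2 with the standard first/second-derivative matrices M1, M2.
M1 = [[-E_tt/2 + F_st - G_ss/2, E_s/2, F_s - E_t/2], [F_t - G_s/2, E, F], [G_t/2, F, G]] = [[-4/9, 0, 0], [2, 10/9, 11/9], [22, 11/9, 130/9]]; det M1 = -524/81
M2 = [[0, E_t/2, G_s/2], [E_t/2, E, F], [G_s/2, F, G]] = [[0, 2/9, 22/9], [2/9, 10/9, 11/9], [22/9, 11/9, 130/9]]; det M2 = -488/81
det M1 - det M2 = -4/9; K = -4/9 / (131/9)^2 = -36/17161

Answer: K = -36/17161


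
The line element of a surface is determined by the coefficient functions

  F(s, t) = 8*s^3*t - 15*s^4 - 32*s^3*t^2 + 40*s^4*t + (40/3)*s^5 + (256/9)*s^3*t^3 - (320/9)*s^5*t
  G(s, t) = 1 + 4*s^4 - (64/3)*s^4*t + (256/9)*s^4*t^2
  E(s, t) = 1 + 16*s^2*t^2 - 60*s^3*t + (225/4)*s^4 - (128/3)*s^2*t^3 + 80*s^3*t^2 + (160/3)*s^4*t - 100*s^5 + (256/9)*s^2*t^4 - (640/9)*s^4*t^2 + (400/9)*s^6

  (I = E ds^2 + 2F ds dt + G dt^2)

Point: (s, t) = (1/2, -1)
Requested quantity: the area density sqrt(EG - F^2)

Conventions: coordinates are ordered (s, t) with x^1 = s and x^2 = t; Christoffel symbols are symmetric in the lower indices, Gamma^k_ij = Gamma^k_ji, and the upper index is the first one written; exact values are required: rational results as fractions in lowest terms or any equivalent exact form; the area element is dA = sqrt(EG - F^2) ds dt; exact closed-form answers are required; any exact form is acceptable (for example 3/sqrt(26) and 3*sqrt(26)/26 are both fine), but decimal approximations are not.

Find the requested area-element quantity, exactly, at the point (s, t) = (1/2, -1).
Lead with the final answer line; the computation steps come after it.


Answer: sqrt(EG - F^2) = sqrt(21281)/24

E = 19345/576, F = -1507/144, G = 157/36; EG - F^2 = 21281/576


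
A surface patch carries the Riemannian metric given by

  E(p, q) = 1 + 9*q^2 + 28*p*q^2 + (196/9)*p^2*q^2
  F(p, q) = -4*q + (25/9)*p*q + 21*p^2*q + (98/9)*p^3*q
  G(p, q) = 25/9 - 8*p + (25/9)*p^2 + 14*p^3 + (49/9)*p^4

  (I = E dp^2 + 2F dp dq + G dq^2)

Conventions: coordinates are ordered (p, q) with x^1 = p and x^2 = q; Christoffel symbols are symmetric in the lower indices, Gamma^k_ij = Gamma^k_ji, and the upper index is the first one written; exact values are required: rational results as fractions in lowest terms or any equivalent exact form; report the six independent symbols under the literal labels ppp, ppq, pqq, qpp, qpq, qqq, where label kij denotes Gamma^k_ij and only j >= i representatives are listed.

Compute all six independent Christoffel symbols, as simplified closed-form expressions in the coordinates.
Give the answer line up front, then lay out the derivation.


Answer: Gamma_ppp = (196*p*q^2 + 126*q^2)/(49*p^4 + 126*p^3 + 196*p^2*q^2 + 25*p^2 + 252*p*q^2 - 72*p + 81*q^2 + 25), Gamma_ppq = (196*p^2*q + 252*p*q + 81*q)/(49*p^4 + 126*p^3 + 196*p^2*q^2 + 25*p^2 + 252*p*q^2 - 72*p + 81*q^2 + 25), Gamma_pqq = 0, Gamma_qpp = (98*p^2*q + 126*p*q - 56*q)/(49*p^4 + 126*p^3 + 196*p^2*q^2 + 25*p^2 + 252*p*q^2 - 72*p + 81*q^2 + 25), Gamma_qpq = (98*p^3 + 189*p^2 + 25*p - 36)/(49*p^4 + 126*p^3 + 196*p^2*q^2 + 25*p^2 + 252*p*q^2 - 72*p + 81*q^2 + 25), Gamma_qqq = 0

E = 1 + 9*q^2 + 28*p*q^2 + (196/9)*p^2*q^2; F = -4*q + (25/9)*p*q + 21*p^2*q + (98/9)*p^3*q; G = 25/9 - 8*p + (25/9)*p^2 + 14*p^3 + (49/9)*p^4
Gamma^k_ij = (1/2) g^{kl} (d_i g_jl + d_j g_il - d_l g_ij), with g^inv = (1/(EG-F^2)) [[G, -F], [-F, E]]
first partials: E_p = 28*q^2 + (392/9)*p*q^2, E_q = 18*q + 56*p*q + (392/9)*p^2*q, F_p = (25/9)*q + 42*p*q + (98/3)*p^2*q, F_q = -4 + (25/9)*p + 21*p^2 + (98/9)*p^3, G_p = -8 + (50/9)*p + 42*p^2 + (196/9)*p^3, G_q = 0
D = EG - F^2 = 25/9 - 8*p + 9*q^2 + (25/9)*p^2 + 28*p*q^2 + 14*p^3 + (196/9)*p^2*q^2 + (49/9)*p^4
expanded: Gamma^p_pp = (G E_p - 2F F_p + F E_q)/(2D), Gamma^p_pq = (G E_q - F G_p)/(2D), Gamma^p_qq = (2G F_q - G G_p - F G_q)/(2D), Gamma^q_pp = (2E F_p - E E_q - F E_p)/(2D), Gamma^q_pq = (E G_p - F E_q)/(2D), Gamma^q_qq = (E G_q - 2F F_q + F G_p)/(2D); substitute and cancel common factors
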